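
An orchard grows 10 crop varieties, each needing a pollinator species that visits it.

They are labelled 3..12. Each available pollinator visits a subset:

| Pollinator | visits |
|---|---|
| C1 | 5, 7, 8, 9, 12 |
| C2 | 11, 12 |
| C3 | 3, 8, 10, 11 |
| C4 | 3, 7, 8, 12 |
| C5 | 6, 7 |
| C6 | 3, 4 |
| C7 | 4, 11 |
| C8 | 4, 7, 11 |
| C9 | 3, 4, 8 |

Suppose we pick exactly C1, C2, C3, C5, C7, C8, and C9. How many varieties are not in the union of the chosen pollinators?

Union of C1, C2, C3, C5, C7, C8, C9 = {3, 4, 5, 6, 7, 8, 9, 10, 11, 12} — that's every variety, so 0 are uncovered.

0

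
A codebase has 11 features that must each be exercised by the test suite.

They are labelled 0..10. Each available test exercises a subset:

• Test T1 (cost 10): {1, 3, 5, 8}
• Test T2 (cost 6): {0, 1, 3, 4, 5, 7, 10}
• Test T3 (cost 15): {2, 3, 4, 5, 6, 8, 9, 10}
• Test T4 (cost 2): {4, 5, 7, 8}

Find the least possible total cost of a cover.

21

T2, T3 together cover every feature (T2 ∪ T3 = {0, 1, 2, 3, 4, 5, 6, 7, 8, 9, 10}); total cost 6 + 15 = 21.
The greedy pick T4, T2, T3 costs 23; no covering selection beats 21.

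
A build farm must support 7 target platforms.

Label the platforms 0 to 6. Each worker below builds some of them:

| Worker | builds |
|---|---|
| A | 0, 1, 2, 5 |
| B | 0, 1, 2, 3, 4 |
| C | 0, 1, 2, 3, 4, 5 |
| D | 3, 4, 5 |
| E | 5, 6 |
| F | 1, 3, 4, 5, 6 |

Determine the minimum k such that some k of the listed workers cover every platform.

2

Take {C, F}. Their union is {0, 1, 2, 3, 4, 5, 6}, which is all 7 platforms.
No single worker has all 7 platforms (the largest, C, has 6), so 2 is optimal.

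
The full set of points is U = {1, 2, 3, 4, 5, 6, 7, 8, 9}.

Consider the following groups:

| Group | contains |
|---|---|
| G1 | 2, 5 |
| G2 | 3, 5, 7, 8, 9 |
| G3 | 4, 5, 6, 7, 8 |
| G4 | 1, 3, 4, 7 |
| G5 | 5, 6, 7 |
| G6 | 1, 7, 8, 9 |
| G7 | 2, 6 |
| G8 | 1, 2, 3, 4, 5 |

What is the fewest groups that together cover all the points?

3

G6 and G7 and G8 together: G6 ∪ G7 ∪ G8 = {1, 2, 3, 4, 5, 6, 7, 8, 9} — every point is covered.
No 2 of the 8 groups cover everything (all 28 combinations miss at least one point), so 3 is optimal.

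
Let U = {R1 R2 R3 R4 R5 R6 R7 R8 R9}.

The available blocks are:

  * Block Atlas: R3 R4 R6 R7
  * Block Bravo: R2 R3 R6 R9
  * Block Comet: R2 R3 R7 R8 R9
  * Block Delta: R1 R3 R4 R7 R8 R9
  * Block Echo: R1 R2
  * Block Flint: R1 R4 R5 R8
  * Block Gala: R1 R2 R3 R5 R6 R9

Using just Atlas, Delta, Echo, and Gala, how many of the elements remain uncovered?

Union of Atlas, Delta, Echo, Gala = {R1, R2, R3, R4, R5, R6, R7, R8, R9} — that's every element, so 0 are uncovered.

0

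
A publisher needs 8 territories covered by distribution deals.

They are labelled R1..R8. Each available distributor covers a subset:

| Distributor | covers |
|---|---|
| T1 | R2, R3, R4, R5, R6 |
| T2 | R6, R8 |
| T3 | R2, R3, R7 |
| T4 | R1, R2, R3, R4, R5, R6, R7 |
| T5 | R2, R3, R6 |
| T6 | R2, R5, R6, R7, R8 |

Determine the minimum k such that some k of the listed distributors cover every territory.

2

Take {T2, T4}. Their union is {R1, R2, R3, R4, R5, R6, R7, R8}, which is all 8 territories.
No single distributor has all 8 territories (the largest, T4, has 7), so 2 is optimal.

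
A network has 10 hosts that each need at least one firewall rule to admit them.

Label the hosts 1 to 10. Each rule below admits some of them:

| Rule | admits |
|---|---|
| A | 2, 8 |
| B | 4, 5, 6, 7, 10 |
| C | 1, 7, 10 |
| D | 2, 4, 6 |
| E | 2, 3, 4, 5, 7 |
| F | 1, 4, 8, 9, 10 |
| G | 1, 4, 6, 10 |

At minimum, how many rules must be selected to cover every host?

Take {E, F, G}. Their union is {1, 2, 3, 4, 5, 6, 7, 8, 9, 10}, which is all 10 hosts.
Only E contains 3, so E is forced; the remaining 5 hosts need at least 2 more rules (each remaining rule adds at most 4) — so at least 3 rules are needed, and 3 is optimal.

3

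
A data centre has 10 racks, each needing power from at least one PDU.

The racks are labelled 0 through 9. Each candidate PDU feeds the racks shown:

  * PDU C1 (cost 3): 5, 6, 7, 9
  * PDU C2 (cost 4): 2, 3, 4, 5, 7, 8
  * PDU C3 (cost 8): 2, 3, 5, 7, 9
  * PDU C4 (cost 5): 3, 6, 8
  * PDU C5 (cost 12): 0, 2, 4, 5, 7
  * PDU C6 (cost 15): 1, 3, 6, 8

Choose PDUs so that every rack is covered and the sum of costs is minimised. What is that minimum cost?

C1, C5, C6 together cover every rack (C1 ∪ C5 ∪ C6 = {0, 1, 2, 3, 4, 5, 6, 7, 8, 9}); total cost 3 + 12 + 15 = 30.
The greedy pick C2, C1, C5, C6 costs 34; no covering selection beats 30.

30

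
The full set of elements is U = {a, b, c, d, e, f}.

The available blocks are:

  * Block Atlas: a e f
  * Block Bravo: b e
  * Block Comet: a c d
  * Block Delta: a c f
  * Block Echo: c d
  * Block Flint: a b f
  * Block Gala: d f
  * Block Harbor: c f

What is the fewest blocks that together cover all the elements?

Bravo, Echo, and Flint cover everything between them: the union {a, b, c, d, e, f} is all of U.
No 2 of the 8 blocks cover everything (all 28 combinations miss at least one element), so 3 is optimal.

3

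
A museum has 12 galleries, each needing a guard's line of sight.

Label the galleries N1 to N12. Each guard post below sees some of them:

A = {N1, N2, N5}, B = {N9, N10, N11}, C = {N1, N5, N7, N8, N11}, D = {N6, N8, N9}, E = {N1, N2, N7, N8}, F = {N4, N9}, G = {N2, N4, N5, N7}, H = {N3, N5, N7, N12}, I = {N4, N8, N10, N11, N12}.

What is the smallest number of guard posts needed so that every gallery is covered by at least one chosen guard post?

4

A and D and H and I together: A ∪ D ∪ H ∪ I = {N1, N2, N3, N4, N5, N6, N7, N8, N9, N10, N11, N12} — every gallery is covered.
Only D contains N6, so D is forced; the remaining 9 galleries need at least 3 more guard posts (each remaining guard post adds at most 4) — so at least 4 guard posts are needed, and 4 is optimal.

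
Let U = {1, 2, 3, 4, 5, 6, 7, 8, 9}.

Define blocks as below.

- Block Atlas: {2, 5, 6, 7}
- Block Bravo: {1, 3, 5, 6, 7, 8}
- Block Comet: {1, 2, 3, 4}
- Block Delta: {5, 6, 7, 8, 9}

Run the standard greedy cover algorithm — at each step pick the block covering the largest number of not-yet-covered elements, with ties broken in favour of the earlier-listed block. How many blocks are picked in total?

Greedy: pick Bravo (covers 6 new) → pick Comet (covers 2 new) → pick Delta (covers 1 new). Total picks: 3.
(The true minimum cover uses only 2 blocks, so greedy is not optimal here.)

3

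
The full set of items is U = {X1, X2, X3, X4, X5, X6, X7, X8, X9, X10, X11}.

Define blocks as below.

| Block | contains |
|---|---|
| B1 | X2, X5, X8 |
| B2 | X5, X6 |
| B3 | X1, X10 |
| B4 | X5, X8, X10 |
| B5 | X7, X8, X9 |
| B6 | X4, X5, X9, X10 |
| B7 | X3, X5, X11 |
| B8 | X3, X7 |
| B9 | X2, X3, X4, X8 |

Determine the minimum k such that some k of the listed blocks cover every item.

5

Take {B2, B3, B5, B7, B9}. Their union is {X1, X2, X3, X4, X5, X6, X7, X8, X9, X10, X11}, which is all 11 items.
No 4 of the 9 blocks cover everything (all 126 combinations miss at least one item), so 5 is optimal.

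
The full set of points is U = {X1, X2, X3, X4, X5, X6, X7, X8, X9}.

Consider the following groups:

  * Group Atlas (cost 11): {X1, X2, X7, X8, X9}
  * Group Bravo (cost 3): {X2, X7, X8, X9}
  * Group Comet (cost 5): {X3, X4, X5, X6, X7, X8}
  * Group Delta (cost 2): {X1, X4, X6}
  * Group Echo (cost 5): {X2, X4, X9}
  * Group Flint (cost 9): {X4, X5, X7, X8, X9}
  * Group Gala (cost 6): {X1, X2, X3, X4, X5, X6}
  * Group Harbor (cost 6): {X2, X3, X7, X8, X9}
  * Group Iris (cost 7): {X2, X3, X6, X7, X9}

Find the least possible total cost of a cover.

9

Bravo, Gala together cover every point (Bravo ∪ Gala = {X1, X2, X3, X4, X5, X6, X7, X8, X9}); total cost 3 + 6 = 9.
The greedy pick Delta, Bravo, Comet costs 10; no covering selection beats 9.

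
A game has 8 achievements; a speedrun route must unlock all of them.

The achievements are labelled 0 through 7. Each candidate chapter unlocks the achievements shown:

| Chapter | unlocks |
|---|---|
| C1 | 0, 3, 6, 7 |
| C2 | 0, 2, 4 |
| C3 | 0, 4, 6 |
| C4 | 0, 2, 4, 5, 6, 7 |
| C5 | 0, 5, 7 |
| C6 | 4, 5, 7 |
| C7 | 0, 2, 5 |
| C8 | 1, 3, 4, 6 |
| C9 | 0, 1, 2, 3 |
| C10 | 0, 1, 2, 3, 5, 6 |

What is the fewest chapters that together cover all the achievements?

2

C4 and C10 together: C4 ∪ C10 = {0, 1, 2, 3, 4, 5, 6, 7} — every achievement is covered.
No single chapter has all 8 achievements (the largest, C4, has 6), so 2 is optimal.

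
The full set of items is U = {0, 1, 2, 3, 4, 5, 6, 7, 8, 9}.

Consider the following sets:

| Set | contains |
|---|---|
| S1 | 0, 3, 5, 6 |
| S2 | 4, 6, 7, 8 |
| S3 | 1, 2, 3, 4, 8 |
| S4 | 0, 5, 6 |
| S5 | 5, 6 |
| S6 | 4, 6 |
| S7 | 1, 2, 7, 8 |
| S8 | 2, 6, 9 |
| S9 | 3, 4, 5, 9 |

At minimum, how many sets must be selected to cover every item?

S4, S7, and S9 cover everything between them: the union {0, 1, 2, 3, 4, 5, 6, 7, 8, 9} is all of U.
No 2 of the 9 sets cover everything (all 36 combinations miss at least one item), so 3 is optimal.

3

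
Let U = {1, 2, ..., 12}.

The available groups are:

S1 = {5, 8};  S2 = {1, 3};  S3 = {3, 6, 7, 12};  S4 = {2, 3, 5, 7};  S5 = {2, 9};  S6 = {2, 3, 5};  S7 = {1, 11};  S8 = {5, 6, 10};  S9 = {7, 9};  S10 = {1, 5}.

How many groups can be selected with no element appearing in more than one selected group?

4

S1, S3, S5, S7 are pairwise disjoint (S1={5,8}; S3={3,6,7,12}; S5={2,9}; S7={1,11}).
Every remaining group overlaps one of these, and no 5 of the listed groups are pairwise disjoint, so 4 is the maximum.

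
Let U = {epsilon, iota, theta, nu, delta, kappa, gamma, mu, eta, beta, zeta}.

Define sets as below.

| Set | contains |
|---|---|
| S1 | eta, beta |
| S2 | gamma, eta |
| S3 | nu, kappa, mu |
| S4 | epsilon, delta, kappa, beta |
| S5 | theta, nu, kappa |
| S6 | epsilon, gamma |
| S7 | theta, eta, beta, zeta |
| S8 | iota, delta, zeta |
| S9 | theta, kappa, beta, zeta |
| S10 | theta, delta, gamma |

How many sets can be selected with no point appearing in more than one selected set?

S1, S5, S6, S8 are pairwise disjoint (S1={eta,beta}; S5={theta,nu,kappa}; S6={epsilon,gamma}; S8={iota,delta,zeta}).
Every remaining set overlaps one of these, and no 5 of the listed sets are pairwise disjoint, so 4 is the maximum.

4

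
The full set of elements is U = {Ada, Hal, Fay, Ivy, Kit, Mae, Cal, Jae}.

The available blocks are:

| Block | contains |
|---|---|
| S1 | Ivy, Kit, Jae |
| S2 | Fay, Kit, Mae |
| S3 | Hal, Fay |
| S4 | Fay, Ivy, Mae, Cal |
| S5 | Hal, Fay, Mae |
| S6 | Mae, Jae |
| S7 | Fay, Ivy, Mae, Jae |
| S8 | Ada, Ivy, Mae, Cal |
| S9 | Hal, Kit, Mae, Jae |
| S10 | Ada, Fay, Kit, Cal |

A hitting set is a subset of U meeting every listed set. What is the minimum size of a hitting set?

3

The 3 elements {Fay, Ivy, Jae} hit every block.
No choice of 2 elements meets every block, so 3 is the minimum.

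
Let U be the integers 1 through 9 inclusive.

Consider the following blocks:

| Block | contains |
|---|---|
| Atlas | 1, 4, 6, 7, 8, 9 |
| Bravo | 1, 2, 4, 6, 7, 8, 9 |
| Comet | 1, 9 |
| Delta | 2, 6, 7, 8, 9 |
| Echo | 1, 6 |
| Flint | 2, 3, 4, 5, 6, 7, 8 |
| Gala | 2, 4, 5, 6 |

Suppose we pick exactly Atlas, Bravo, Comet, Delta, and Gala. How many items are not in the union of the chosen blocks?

Union of Atlas, Bravo, Comet, Delta, Gala = {1, 2, 4, 5, 6, 7, 8, 9}.
Not covered: 3 — 1 item.

1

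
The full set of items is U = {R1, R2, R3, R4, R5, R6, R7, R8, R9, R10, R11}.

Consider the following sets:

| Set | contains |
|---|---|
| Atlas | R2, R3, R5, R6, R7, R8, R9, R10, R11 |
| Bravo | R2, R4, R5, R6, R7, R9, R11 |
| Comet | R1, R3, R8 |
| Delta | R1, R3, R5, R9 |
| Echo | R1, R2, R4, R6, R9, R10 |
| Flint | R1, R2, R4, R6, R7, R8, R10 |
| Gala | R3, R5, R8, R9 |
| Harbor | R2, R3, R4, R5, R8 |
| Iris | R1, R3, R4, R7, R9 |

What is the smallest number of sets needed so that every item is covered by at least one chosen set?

2

Take {Atlas, Echo}. Their union is {R1, R2, R3, R4, R5, R6, R7, R8, R9, R10, R11}, which is all 11 items.
No single set has all 11 items (the largest, Atlas, has 9), so 2 is optimal.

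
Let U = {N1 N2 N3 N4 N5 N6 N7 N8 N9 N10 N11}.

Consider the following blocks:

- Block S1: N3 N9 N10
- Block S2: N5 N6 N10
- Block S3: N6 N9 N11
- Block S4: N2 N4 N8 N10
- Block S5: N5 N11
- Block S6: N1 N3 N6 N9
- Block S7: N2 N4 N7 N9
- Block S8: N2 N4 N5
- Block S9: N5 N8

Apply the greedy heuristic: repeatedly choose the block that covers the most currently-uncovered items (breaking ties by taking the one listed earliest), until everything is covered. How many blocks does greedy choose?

4

Greedy: pick S4 (covers 4 new) → pick S6 (covers 4 new) → pick S5 (covers 2 new) → pick S7 (covers 1 new). Total picks: 4.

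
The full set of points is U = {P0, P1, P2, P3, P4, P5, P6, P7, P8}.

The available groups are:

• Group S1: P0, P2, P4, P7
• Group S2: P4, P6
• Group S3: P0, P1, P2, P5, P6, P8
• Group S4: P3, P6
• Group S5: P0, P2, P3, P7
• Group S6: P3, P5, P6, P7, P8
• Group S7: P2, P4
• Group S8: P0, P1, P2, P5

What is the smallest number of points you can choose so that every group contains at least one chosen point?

2

Take H = {P2, P6}. Each listed group contains at least one of these, so H is a hitting set of size 2.
The groups S2, S5 are pairwise disjoint, so any hitting set needs a separate point for each — at least 2. Hence 2 is optimal.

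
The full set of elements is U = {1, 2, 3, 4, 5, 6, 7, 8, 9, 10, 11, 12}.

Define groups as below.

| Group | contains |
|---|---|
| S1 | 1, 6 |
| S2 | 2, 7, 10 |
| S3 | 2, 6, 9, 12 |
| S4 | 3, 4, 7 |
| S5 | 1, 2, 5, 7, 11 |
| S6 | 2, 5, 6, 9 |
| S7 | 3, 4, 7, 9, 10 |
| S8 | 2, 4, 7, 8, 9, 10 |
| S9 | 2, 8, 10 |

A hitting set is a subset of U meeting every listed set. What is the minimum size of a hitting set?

H = {2, 4, 6} meets every group (each contains at least one member of H), and |H| = 3.
The groups S1, S4, S9 are pairwise disjoint, so any hitting set needs a separate element for each — at least 3. Hence 3 is optimal.

3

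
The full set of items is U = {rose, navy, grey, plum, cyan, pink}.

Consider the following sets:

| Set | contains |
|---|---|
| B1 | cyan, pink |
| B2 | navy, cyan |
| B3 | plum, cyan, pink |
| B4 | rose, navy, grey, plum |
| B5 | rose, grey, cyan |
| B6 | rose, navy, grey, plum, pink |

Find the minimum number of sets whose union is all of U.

2

Take {B5, B6}. Their union is {rose, navy, grey, plum, cyan, pink}, which is all 6 items.
No single set has all 6 items (the largest, B6, has 5), so 2 is optimal.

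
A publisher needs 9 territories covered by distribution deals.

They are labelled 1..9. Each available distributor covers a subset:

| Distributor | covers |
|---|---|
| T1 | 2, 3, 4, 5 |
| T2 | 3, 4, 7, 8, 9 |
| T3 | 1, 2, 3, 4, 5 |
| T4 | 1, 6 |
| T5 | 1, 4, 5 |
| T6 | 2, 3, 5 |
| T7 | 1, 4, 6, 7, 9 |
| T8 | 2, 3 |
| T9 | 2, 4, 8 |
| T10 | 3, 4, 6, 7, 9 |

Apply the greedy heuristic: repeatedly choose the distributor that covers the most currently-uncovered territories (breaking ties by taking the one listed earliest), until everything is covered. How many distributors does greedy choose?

Greedy: pick T2 (covers 5 new) → pick T3 (covers 3 new) → pick T4 (covers 1 new). Total picks: 3.

3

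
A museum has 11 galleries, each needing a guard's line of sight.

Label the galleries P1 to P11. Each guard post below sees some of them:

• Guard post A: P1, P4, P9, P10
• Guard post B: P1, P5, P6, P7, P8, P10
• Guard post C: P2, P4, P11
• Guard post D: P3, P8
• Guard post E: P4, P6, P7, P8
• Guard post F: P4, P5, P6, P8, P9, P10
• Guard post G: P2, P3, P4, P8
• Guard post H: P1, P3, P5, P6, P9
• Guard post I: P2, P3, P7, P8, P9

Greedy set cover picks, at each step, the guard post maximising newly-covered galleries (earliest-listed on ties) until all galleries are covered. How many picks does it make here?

Greedy: pick B (covers 6 new) → pick C (covers 3 new) → pick H (covers 2 new). Total picks: 3.

3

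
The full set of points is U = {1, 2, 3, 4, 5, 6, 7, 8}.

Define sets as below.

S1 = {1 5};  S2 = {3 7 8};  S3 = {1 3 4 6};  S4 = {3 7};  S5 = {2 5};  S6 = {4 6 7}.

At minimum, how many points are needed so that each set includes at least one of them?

3

The 3 points {5, 6, 7} hit every set.
No choice of 2 points meets every set, so 3 is the minimum.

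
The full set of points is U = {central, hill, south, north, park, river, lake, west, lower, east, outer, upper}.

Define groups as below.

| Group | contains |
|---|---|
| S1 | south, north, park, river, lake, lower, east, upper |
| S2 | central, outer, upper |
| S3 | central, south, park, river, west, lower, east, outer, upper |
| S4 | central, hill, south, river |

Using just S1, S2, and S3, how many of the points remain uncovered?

Union of S1, S2, S3 = {central, south, north, park, river, lake, west, lower, east, outer, upper}.
Not covered: hill — 1 point.

1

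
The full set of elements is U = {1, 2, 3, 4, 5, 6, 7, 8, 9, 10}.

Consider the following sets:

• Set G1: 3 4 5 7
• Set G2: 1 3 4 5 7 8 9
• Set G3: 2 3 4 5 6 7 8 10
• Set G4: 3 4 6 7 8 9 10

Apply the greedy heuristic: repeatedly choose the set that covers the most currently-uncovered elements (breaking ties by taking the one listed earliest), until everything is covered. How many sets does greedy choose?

2

Greedy: pick G3 (covers 8 new) → pick G2 (covers 2 new). Total picks: 2.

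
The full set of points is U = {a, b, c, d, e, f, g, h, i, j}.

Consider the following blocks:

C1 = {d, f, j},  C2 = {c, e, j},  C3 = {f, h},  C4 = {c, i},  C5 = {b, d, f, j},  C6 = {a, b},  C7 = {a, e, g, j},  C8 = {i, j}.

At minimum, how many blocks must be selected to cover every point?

4

Take {C3, C4, C5, C7}. Their union is {a, b, c, d, e, f, g, h, i, j}, which is all 10 points.
No 3 of the 8 blocks cover everything (all 56 combinations miss at least one point), so 4 is optimal.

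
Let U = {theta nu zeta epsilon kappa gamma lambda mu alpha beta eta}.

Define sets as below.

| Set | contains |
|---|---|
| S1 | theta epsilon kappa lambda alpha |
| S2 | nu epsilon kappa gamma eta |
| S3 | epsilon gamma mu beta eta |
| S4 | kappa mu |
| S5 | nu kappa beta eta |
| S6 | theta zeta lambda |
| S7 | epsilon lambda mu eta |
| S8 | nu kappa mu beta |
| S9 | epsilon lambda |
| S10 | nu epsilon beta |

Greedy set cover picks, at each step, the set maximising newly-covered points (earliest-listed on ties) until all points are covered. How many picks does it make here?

Greedy: pick S1 (covers 5 new) → pick S3 (covers 4 new) → pick S2 (covers 1 new) → pick S6 (covers 1 new). Total picks: 4.

4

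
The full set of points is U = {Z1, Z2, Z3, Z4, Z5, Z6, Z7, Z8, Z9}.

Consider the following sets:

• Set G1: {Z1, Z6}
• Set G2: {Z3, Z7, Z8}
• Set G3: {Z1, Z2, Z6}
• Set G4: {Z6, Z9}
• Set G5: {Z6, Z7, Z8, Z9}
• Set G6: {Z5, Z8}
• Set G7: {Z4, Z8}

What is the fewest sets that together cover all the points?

5

G2, G3, G4, G6, and G7 cover everything between them: the union {Z1, Z2, Z3, Z4, Z5, Z6, Z7, Z8, Z9} is all of U.
No 4 of the 7 sets cover everything (all 35 combinations miss at least one point), so 5 is optimal.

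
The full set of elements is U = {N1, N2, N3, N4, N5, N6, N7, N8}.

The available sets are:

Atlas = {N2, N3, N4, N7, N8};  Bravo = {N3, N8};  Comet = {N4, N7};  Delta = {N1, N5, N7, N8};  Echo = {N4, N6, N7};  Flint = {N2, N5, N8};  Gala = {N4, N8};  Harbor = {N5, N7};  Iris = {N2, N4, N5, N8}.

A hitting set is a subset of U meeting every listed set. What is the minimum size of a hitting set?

2

The 2 elements {N7, N8} hit every set.
The sets Bravo, Harbor are pairwise disjoint, so any hitting set needs a separate element for each — at least 2. Hence 2 is optimal.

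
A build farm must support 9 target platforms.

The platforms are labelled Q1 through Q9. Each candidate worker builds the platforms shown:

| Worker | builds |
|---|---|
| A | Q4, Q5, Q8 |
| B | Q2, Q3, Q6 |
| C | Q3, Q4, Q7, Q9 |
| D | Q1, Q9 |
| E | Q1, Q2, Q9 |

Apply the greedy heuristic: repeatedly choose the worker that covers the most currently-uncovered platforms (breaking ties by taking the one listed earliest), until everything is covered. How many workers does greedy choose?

Greedy: pick C (covers 4 new) → pick A (covers 2 new) → pick B (covers 2 new) → pick D (covers 1 new). Total picks: 4.

4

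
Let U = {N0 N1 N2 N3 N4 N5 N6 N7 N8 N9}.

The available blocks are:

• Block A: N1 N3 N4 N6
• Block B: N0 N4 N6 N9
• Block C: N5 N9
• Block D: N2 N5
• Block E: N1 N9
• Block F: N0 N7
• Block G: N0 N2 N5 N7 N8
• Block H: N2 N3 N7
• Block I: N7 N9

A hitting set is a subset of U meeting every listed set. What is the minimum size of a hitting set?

4

Take T = {N0, N2, N4, N9}. Each listed block contains at least one of these, so T is a hitting set of size 4.
No choice of 3 points meets every block, so 4 is the minimum.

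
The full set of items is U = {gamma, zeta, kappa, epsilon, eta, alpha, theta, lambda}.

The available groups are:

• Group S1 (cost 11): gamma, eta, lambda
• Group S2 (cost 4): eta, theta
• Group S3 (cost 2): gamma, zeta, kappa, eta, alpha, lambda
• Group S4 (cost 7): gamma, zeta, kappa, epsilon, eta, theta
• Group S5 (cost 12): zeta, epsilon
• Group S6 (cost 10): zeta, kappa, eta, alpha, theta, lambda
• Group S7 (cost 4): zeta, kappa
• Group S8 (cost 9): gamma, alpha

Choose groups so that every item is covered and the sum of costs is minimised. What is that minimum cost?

9

S3, S4 together cover every item (S3 ∪ S4 = {gamma, zeta, kappa, epsilon, eta, alpha, theta, lambda}); total cost 2 + 7 = 9.
No covering selection has total cost below 9.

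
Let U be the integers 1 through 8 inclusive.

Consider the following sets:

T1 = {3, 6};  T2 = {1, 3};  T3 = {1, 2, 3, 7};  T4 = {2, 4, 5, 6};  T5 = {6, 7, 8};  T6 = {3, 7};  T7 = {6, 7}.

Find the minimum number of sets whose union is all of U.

3

Take {T2, T4, T5}. Their union is {1, 2, 3, 4, 5, 6, 7, 8}, which is all 8 elements.
Only T4 contains 4, so T4 is forced; the remaining 4 elements need at least 2 more sets (each remaining set adds at most 3) — so at least 3 sets are needed, and 3 is optimal.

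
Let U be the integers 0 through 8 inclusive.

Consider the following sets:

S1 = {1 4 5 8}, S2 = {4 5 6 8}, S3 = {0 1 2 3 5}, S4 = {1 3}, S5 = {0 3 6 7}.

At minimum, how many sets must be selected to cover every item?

Take {S1, S3, S5}. Their union is {0, 1, 2, 3, 4, 5, 6, 7, 8}, which is all 9 items.
Only S3 contains 2, so S3 is forced; the remaining 4 items need at least 2 more sets (each remaining set adds at most 3) — so at least 3 sets are needed, and 3 is optimal.

3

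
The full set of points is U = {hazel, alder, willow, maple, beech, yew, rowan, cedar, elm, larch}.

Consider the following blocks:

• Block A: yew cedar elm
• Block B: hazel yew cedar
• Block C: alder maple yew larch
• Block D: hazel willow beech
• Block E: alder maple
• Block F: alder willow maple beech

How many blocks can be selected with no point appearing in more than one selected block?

3

A, D, E are pairwise disjoint (A={yew,cedar,elm}; D={hazel,willow,beech}; E={alder,maple}).
Every remaining block overlaps one of these, and no 4 of the listed blocks are pairwise disjoint, so 3 is the maximum.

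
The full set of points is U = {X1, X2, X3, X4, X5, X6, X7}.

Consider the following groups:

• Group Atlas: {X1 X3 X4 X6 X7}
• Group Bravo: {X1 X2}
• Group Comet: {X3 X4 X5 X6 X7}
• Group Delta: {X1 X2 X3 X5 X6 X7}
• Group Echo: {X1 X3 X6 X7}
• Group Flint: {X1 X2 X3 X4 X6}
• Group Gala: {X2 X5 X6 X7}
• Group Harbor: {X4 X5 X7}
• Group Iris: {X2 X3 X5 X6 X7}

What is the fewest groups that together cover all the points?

2

Take {Bravo, Comet}. Their union is {X1, X2, X3, X4, X5, X6, X7}, which is all 7 points.
No single group has all 7 points (the largest, Delta, has 6), so 2 is optimal.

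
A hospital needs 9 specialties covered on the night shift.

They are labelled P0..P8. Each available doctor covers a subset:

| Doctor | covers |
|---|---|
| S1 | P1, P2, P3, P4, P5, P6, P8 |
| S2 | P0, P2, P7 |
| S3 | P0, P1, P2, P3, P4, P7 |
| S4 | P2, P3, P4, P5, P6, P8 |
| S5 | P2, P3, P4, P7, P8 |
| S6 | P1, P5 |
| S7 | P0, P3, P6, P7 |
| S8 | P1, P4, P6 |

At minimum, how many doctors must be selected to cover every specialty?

Take {S1, S3}. Their union is {P0, P1, P2, P3, P4, P5, P6, P7, P8}, which is all 9 specialties.
No single doctor has all 9 specialties (the largest, S1, has 7), so 2 is optimal.

2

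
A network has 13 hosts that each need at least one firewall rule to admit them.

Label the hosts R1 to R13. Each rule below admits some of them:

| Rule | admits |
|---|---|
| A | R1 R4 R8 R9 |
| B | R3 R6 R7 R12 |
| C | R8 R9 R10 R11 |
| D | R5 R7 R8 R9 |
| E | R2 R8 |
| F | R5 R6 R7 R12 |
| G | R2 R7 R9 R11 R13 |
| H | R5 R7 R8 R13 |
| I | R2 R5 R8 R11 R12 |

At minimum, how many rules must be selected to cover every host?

Take {A, B, C, F, G}. Their union is {R1, R2, R3, R4, R5, R6, R7, R8, R9, R10, R11, R12, R13}, which is all 13 hosts.
No 4 of the 9 rules cover everything (all 126 combinations miss at least one host), so 5 is optimal.

5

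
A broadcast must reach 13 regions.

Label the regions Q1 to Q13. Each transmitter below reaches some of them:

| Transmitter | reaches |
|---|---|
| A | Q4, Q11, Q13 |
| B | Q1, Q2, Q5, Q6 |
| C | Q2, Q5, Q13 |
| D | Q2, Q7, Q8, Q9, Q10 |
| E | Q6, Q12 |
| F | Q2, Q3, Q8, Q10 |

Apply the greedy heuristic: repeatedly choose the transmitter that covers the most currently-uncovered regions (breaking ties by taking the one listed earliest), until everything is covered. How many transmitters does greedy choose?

5

Greedy: pick D (covers 5 new) → pick A (covers 3 new) → pick B (covers 3 new) → pick E (covers 1 new) → pick F (covers 1 new). Total picks: 5.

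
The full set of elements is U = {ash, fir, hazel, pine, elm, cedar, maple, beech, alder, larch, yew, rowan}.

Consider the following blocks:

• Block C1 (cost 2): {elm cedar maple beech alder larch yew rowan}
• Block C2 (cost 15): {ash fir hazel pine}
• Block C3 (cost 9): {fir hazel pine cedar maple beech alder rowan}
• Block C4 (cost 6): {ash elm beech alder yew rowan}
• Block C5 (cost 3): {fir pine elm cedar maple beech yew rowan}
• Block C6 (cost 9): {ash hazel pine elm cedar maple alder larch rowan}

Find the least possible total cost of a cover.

C5, C6 together cover every element (C5 ∪ C6 = {ash, fir, hazel, pine, elm, cedar, maple, beech, alder, larch, yew, rowan}); total cost 3 + 9 = 12.
The greedy pick C1, C5, C6 costs 14; no covering selection beats 12.

12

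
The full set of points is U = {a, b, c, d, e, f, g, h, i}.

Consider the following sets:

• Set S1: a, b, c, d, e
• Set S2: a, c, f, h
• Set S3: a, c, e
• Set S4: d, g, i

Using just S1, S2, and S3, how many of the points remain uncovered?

2

Union of S1, S2, S3 = {a, b, c, d, e, f, h}.
Not covered: g, i — 2 points.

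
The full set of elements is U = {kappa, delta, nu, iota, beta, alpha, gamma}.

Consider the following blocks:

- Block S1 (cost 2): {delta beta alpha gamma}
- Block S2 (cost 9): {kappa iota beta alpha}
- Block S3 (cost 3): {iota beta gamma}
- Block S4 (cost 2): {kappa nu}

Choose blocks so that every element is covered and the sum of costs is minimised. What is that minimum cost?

S1, S3, S4 together cover every element (S1 ∪ S3 ∪ S4 = {kappa, delta, nu, iota, beta, alpha, gamma}); total cost 2 + 3 + 2 = 7.
No covering selection has total cost below 7.

7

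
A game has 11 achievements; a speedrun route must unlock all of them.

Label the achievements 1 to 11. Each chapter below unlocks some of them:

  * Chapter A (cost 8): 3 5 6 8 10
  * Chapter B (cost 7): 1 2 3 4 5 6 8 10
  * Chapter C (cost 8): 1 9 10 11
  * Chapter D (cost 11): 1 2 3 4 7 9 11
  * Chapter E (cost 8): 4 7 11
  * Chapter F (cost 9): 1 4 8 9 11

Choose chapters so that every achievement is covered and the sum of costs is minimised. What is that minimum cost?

B, D together cover every achievement (B ∪ D = {1, 2, 3, 4, 5, 6, 7, 8, 9, 10, 11}); total cost 7 + 11 = 18.
No covering selection has total cost below 18.

18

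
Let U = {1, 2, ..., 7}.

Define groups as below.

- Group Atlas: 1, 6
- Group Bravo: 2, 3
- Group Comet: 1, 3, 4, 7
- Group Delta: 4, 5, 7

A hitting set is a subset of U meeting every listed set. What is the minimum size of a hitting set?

Take H = {3, 5, 6}. Each listed group contains at least one of these, so H is a hitting set of size 3.
The groups Atlas, Bravo, Delta are pairwise disjoint, so any hitting set needs a separate element for each — at least 3. Hence 3 is optimal.

3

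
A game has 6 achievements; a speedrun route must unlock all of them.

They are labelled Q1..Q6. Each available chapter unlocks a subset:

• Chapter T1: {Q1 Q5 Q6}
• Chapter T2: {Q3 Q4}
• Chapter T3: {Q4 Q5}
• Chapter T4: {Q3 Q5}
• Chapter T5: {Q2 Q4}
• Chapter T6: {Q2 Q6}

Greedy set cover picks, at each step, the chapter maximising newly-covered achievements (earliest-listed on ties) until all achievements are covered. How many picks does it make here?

3

Greedy: pick T1 (covers 3 new) → pick T2 (covers 2 new) → pick T5 (covers 1 new). Total picks: 3.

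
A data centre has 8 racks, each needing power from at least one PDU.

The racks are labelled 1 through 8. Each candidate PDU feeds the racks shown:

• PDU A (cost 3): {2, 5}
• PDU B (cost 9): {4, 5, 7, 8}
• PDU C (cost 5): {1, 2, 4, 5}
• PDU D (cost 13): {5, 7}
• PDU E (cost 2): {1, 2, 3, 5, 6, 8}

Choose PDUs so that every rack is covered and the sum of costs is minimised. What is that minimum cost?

11

B, E together cover every rack (B ∪ E = {1, 2, 3, 4, 5, 6, 7, 8}); total cost 9 + 2 = 11.
No covering selection has total cost below 11.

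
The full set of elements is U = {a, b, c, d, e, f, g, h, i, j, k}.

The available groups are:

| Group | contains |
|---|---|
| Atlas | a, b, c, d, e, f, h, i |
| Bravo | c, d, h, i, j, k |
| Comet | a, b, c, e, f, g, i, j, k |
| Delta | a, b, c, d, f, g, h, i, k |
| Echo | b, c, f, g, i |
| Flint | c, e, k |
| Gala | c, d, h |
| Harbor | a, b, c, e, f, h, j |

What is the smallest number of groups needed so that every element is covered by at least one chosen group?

Comet and Gala cover everything between them: the union {a, b, c, d, e, f, g, h, i, j, k} is all of U.
No single group has all 11 elements (the largest, Comet, has 9), so 2 is optimal.

2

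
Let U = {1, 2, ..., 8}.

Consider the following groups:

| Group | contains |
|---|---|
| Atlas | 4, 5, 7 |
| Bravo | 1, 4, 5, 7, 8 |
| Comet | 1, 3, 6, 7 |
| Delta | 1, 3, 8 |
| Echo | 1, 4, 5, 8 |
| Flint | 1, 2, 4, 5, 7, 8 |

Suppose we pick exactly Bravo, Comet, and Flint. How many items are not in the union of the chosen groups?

Union of Bravo, Comet, Flint = {1, 2, 3, 4, 5, 6, 7, 8} — that's every item, so 0 are uncovered.

0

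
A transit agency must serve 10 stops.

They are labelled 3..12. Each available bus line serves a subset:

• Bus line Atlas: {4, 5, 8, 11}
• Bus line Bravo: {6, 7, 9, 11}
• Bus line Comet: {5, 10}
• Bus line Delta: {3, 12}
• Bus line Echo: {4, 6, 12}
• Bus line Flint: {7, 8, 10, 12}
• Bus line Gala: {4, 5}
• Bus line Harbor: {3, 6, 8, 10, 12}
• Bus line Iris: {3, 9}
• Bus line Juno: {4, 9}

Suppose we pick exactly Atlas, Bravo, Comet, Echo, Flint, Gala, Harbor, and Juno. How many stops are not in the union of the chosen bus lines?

0

Union of Atlas, Bravo, Comet, Echo, Flint, Gala, Harbor, Juno = {3, 4, 5, 6, 7, 8, 9, 10, 11, 12} — that's every stop, so 0 are uncovered.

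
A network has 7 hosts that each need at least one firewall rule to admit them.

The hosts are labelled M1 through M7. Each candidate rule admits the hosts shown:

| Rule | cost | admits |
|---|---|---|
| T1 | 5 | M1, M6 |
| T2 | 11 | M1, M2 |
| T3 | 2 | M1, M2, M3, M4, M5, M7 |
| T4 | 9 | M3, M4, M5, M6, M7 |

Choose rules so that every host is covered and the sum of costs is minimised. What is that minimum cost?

T1, T3 together cover every host (T1 ∪ T3 = {M1, M2, M3, M4, M5, M6, M7}); total cost 5 + 2 = 7.
No covering selection has total cost below 7.

7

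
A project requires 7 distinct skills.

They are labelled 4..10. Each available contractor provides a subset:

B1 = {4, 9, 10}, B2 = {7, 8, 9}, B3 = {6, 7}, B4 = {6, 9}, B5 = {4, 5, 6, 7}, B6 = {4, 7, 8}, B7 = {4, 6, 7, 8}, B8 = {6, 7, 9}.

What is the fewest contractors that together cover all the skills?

3

B1 and B5 and B6 together: B1 ∪ B5 ∪ B6 = {4, 5, 6, 7, 8, 9, 10} — every skill is covered.
Only B5 contains 5, so B5 is forced; the remaining 3 skills need at least 2 more contractors (each remaining contractor adds at most 2) — so at least 3 contractors are needed, and 3 is optimal.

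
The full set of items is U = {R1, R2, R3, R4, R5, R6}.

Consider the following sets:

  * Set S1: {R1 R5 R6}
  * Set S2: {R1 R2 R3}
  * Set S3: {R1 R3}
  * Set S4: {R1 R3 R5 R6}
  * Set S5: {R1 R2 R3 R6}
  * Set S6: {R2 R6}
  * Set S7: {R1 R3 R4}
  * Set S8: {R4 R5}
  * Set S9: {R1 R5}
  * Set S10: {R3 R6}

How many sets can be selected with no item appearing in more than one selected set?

3

S3, S6, S8 are pairwise disjoint (S3={R1,R3}; S6={R2,R6}; S8={R4,R5}).
Every remaining set overlaps one of these, and no 4 of the listed sets are pairwise disjoint, so 3 is the maximum.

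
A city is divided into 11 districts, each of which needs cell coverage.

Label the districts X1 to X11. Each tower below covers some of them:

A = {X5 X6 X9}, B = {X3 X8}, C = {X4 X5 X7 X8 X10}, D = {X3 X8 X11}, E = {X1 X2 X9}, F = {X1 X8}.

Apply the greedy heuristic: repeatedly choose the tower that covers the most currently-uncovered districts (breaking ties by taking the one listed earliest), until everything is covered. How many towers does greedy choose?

Greedy: pick C (covers 5 new) → pick E (covers 3 new) → pick D (covers 2 new) → pick A (covers 1 new). Total picks: 4.

4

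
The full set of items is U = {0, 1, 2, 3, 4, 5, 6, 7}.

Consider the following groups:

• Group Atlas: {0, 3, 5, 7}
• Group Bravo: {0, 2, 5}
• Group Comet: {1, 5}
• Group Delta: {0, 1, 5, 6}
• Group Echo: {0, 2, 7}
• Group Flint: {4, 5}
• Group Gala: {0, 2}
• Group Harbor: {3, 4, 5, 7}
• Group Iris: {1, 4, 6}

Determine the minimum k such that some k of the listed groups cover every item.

3

Gala, Harbor, and Iris cover everything between them: the union {0, 1, 2, 3, 4, 5, 6, 7} is all of U.
No 2 of the 9 groups cover everything (all 36 combinations miss at least one item), so 3 is optimal.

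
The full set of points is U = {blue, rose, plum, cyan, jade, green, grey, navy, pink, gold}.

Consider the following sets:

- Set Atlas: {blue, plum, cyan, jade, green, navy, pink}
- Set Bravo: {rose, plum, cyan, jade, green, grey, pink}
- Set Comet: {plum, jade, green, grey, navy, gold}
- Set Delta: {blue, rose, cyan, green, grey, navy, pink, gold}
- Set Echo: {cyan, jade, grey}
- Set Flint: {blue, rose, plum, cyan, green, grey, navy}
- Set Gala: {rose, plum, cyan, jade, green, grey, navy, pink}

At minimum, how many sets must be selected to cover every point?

2

Atlas and Delta cover everything between them: the union {blue, rose, plum, cyan, jade, green, grey, navy, pink, gold} is all of U.
No single set has all 10 points (the largest, Delta, has 8), so 2 is optimal.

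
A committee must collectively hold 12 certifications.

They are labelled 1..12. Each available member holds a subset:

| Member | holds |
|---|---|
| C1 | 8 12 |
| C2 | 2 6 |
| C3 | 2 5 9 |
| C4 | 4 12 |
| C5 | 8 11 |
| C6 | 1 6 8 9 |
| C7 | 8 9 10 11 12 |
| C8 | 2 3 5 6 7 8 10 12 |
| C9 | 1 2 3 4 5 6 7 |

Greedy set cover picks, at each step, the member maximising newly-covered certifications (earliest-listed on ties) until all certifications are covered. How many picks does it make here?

4

Greedy: pick C8 (covers 8 new) → pick C6 (covers 2 new) → pick C4 (covers 1 new) → pick C5 (covers 1 new). Total picks: 4.
(The true minimum cover uses only 2 members, so greedy is not optimal here.)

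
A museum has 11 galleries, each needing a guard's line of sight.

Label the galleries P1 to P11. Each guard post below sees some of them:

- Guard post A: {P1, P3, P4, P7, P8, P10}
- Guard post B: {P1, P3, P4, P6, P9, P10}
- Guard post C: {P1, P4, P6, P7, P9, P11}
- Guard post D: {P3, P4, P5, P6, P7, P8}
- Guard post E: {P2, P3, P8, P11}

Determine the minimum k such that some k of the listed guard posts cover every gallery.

3

Take {B, D, E}. Their union is {P1, P2, P3, P4, P5, P6, P7, P8, P9, P10, P11}, which is all 11 galleries.
Only E contains P2, so E is forced; the remaining 7 galleries need at least 2 more guard posts (each remaining guard post adds at most 5) — so at least 3 guard posts are needed, and 3 is optimal.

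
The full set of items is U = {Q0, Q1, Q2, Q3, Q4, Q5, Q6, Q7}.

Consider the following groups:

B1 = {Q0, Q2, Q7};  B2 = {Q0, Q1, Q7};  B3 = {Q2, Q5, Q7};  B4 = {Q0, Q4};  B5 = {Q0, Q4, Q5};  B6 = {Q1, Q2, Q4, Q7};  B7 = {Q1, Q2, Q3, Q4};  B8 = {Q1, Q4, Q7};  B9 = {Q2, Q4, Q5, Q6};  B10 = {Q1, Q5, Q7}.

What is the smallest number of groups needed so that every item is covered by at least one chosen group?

B2, B7, and B9 cover everything between them: the union {Q0, Q1, Q2, Q3, Q4, Q5, Q6, Q7} is all of U.
Only B7 contains Q3, so B7 is forced; the remaining 4 items need at least 2 more groups (each remaining group adds at most 2) — so at least 3 groups are needed, and 3 is optimal.

3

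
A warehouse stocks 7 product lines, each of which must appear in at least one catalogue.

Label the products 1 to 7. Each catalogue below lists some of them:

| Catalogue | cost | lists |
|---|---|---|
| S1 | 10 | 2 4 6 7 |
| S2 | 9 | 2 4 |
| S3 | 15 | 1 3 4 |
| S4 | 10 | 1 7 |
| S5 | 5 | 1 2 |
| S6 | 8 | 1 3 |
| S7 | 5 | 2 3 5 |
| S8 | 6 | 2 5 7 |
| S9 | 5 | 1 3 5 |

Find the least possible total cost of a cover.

S1, S9 together cover every product (S1 ∪ S9 = {1, 2, 3, 4, 5, 6, 7}); total cost 10 + 5 = 15.
The greedy pick S7, S1, S5 costs 20; no covering selection beats 15.

15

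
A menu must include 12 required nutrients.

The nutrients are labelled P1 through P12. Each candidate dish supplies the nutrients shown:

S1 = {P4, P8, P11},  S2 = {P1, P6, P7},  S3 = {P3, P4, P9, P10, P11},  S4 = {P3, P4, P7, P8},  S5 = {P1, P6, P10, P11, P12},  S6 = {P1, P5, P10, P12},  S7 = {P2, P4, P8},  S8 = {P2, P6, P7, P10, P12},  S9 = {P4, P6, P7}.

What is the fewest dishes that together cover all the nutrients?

4

Take {S3, S6, S7, S9}. Their union is {P1, P2, P3, P4, P5, P6, P7, P8, P9, P10, P11, P12}, which is all 12 nutrients.
No 3 of the 9 dishes cover everything (all 84 combinations miss at least one nutrient), so 4 is optimal.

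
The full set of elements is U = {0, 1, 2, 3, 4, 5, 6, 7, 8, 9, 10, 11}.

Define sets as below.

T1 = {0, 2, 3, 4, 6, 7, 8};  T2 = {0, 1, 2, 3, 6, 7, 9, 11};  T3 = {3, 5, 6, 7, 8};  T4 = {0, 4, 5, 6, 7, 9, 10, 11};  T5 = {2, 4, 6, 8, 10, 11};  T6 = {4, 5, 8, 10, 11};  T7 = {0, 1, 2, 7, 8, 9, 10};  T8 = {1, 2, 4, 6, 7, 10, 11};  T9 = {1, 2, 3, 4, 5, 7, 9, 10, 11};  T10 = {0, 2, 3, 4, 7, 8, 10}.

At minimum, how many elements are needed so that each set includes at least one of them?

Take H = {4, 7}. Each listed set contains at least one of these, so H is a hitting set of size 2.
No single element lies in every set, so at least 2 are needed and 2 is optimal.

2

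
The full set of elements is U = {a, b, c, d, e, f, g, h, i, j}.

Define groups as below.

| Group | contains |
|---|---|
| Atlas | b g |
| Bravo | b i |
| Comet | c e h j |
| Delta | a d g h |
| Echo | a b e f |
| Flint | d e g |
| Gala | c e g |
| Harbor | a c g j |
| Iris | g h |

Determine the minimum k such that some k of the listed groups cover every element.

4

Take {Bravo, Comet, Delta, Echo}. Their union is {a, b, c, d, e, f, g, h, i, j}, which is all 10 elements.
No 3 of the 9 groups cover everything (all 84 combinations miss at least one element), so 4 is optimal.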